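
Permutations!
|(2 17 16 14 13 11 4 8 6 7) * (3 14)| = 11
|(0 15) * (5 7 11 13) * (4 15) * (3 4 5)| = |(0 5 7 11 13 3 4 15)| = 8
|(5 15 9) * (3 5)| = 4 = |(3 5 15 9)|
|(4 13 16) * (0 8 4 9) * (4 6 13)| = 6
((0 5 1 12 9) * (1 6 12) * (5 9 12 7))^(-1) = (12)(0 9)(5 7 6) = ((12)(0 9)(5 6 7))^(-1)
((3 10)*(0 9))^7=((0 9)(3 10))^7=(0 9)(3 10)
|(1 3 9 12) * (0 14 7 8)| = 4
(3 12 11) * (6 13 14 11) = (3 12 6 13 14 11) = [0, 1, 2, 12, 4, 5, 13, 7, 8, 9, 10, 3, 6, 14, 11]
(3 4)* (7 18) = (3 4)(7 18) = [0, 1, 2, 4, 3, 5, 6, 18, 8, 9, 10, 11, 12, 13, 14, 15, 16, 17, 7]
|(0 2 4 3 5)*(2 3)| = |(0 3 5)(2 4)| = 6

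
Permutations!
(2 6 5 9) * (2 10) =(2 6 5 9 10) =[0, 1, 6, 3, 4, 9, 5, 7, 8, 10, 2]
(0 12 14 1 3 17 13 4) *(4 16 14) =(0 12 4)(1 3 17 13 16 14) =[12, 3, 2, 17, 0, 5, 6, 7, 8, 9, 10, 11, 4, 16, 1, 15, 14, 13]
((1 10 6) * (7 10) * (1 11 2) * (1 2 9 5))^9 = ((1 7 10 6 11 9 5))^9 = (1 10 11 5 7 6 9)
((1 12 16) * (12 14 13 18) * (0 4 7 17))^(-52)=(1 13 12)(14 18 16)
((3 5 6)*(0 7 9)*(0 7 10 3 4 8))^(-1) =(0 8 4 6 5 3 10)(7 9)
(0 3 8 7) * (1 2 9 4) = (0 3 8 7)(1 2 9 4) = [3, 2, 9, 8, 1, 5, 6, 0, 7, 4]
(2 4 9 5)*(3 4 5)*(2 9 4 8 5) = (3 8 5 9) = [0, 1, 2, 8, 4, 9, 6, 7, 5, 3]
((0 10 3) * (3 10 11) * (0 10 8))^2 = (0 3 8 11 10)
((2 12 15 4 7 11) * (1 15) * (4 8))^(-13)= (1 4 2 15 7 12 8 11)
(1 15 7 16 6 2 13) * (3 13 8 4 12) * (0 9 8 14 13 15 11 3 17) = (0 9 8 4 12 17)(1 11 3 15 7 16 6 2 14 13) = [9, 11, 14, 15, 12, 5, 2, 16, 4, 8, 10, 3, 17, 1, 13, 7, 6, 0]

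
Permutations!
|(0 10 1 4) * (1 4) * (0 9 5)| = 5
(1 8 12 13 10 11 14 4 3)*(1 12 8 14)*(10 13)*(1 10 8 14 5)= [0, 5, 2, 12, 3, 1, 6, 7, 14, 9, 11, 10, 8, 13, 4]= (1 5)(3 12 8 14 4)(10 11)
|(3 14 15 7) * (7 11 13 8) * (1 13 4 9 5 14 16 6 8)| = 30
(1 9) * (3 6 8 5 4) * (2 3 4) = [0, 9, 3, 6, 4, 2, 8, 7, 5, 1] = (1 9)(2 3 6 8 5)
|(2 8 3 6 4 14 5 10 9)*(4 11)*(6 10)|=|(2 8 3 10 9)(4 14 5 6 11)|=5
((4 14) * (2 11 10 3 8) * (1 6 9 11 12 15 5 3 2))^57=(1 9 10 12 5 8 6 11 2 15 3)(4 14)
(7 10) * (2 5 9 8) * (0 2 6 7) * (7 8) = (0 2 5 9 7 10)(6 8) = [2, 1, 5, 3, 4, 9, 8, 10, 6, 7, 0]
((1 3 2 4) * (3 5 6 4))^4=((1 5 6 4)(2 3))^4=(6)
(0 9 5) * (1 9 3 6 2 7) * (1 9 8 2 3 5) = (0 5)(1 8 2 7 9)(3 6) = [5, 8, 7, 6, 4, 0, 3, 9, 2, 1]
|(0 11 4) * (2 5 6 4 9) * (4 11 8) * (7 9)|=6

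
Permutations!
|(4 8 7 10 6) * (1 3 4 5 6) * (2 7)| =|(1 3 4 8 2 7 10)(5 6)| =14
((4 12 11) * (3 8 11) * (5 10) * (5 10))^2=((3 8 11 4 12))^2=(3 11 12 8 4)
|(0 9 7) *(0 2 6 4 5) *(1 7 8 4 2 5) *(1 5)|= |(0 9 8 4 5)(1 7)(2 6)|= 10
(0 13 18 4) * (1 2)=(0 13 18 4)(1 2)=[13, 2, 1, 3, 0, 5, 6, 7, 8, 9, 10, 11, 12, 18, 14, 15, 16, 17, 4]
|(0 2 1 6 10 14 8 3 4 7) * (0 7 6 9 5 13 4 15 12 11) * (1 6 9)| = 20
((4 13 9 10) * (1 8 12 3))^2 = (1 12)(3 8)(4 9)(10 13)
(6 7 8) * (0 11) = [11, 1, 2, 3, 4, 5, 7, 8, 6, 9, 10, 0] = (0 11)(6 7 8)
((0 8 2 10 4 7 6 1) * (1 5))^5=((0 8 2 10 4 7 6 5 1))^5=(0 7 8 6 2 5 10 1 4)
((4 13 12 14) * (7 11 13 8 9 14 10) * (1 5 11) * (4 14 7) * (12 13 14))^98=((1 5 11 14 12 10 4 8 9 7))^98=(1 9 4 12 11)(5 7 8 10 14)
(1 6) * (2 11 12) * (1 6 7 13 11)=[0, 7, 1, 3, 4, 5, 6, 13, 8, 9, 10, 12, 2, 11]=(1 7 13 11 12 2)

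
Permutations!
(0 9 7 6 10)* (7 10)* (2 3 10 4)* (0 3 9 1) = (0 1)(2 9 4)(3 10)(6 7) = [1, 0, 9, 10, 2, 5, 7, 6, 8, 4, 3]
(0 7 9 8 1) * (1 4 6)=(0 7 9 8 4 6 1)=[7, 0, 2, 3, 6, 5, 1, 9, 4, 8]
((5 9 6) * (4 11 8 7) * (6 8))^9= ((4 11 6 5 9 8 7))^9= (4 6 9 7 11 5 8)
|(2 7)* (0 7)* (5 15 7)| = 5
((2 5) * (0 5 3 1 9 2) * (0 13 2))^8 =(0 5 13 2 3 1 9)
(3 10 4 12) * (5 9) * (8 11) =[0, 1, 2, 10, 12, 9, 6, 7, 11, 5, 4, 8, 3] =(3 10 4 12)(5 9)(8 11)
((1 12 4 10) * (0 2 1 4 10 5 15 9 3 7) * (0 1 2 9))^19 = ((0 9 3 7 1 12 10 4 5 15))^19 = (0 15 5 4 10 12 1 7 3 9)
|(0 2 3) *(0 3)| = |(3)(0 2)| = 2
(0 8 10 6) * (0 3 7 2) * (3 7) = (0 8 10 6 7 2) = [8, 1, 0, 3, 4, 5, 7, 2, 10, 9, 6]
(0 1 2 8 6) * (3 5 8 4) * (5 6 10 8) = (0 1 2 4 3 6)(8 10) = [1, 2, 4, 6, 3, 5, 0, 7, 10, 9, 8]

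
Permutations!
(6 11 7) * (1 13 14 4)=(1 13 14 4)(6 11 7)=[0, 13, 2, 3, 1, 5, 11, 6, 8, 9, 10, 7, 12, 14, 4]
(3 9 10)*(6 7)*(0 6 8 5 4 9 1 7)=(0 6)(1 7 8 5 4 9 10 3)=[6, 7, 2, 1, 9, 4, 0, 8, 5, 10, 3]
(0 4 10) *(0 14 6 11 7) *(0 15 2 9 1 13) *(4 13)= [13, 4, 9, 3, 10, 5, 11, 15, 8, 1, 14, 7, 12, 0, 6, 2]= (0 13)(1 4 10 14 6 11 7 15 2 9)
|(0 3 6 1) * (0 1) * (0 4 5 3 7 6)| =|(0 7 6 4 5 3)| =6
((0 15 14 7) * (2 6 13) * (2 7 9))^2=(0 14 2 13)(6 7 15 9)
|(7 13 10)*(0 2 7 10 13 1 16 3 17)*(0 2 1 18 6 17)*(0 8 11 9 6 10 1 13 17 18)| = |(0 13 17 2 7)(1 16 3 8 11 9 6 18 10)| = 45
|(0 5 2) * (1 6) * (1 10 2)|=6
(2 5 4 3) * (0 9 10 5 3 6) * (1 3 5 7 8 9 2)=[2, 3, 5, 1, 6, 4, 0, 8, 9, 10, 7]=(0 2 5 4 6)(1 3)(7 8 9 10)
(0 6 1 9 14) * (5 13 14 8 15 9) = [6, 5, 2, 3, 4, 13, 1, 7, 15, 8, 10, 11, 12, 14, 0, 9] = (0 6 1 5 13 14)(8 15 9)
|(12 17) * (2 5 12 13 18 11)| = |(2 5 12 17 13 18 11)| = 7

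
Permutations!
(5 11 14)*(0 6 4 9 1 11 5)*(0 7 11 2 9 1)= (0 6 4 1 2 9)(7 11 14)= [6, 2, 9, 3, 1, 5, 4, 11, 8, 0, 10, 14, 12, 13, 7]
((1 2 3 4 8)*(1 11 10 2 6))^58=(2 11 4)(3 10 8)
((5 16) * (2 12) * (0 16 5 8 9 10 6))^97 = (0 16 8 9 10 6)(2 12)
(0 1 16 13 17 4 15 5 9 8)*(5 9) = (0 1 16 13 17 4 15 9 8) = [1, 16, 2, 3, 15, 5, 6, 7, 0, 8, 10, 11, 12, 17, 14, 9, 13, 4]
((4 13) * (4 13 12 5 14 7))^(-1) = (4 7 14 5 12)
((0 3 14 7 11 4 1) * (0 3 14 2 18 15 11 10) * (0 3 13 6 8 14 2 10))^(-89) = (0 13 18 8 11 7 1 2 6 15 14 4)(3 10)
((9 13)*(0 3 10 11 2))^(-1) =((0 3 10 11 2)(9 13))^(-1) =(0 2 11 10 3)(9 13)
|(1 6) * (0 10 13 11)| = |(0 10 13 11)(1 6)| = 4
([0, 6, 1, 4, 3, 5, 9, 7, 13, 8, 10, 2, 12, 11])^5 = [0, 11, 13, 4, 3, 5, 2, 7, 6, 1, 10, 8, 12, 9]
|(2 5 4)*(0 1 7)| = |(0 1 7)(2 5 4)| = 3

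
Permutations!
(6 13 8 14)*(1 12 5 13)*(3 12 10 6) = (1 10 6)(3 12 5 13 8 14) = [0, 10, 2, 12, 4, 13, 1, 7, 14, 9, 6, 11, 5, 8, 3]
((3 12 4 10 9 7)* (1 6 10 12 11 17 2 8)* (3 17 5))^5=(1 17 10 8 7 6 2 9)(3 5 11)(4 12)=((1 6 10 9 7 17 2 8)(3 11 5)(4 12))^5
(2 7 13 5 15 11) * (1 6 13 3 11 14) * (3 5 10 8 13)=(1 6 3 11 2 7 5 15 14)(8 13 10)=[0, 6, 7, 11, 4, 15, 3, 5, 13, 9, 8, 2, 12, 10, 1, 14]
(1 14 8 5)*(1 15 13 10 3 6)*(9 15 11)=[0, 14, 2, 6, 4, 11, 1, 7, 5, 15, 3, 9, 12, 10, 8, 13]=(1 14 8 5 11 9 15 13 10 3 6)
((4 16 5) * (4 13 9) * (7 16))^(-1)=(4 9 13 5 16 7)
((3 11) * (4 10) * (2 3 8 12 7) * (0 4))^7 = ((0 4 10)(2 3 11 8 12 7))^7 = (0 4 10)(2 3 11 8 12 7)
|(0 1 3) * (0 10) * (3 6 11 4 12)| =8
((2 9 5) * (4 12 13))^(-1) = (2 5 9)(4 13 12)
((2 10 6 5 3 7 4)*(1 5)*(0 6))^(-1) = ((0 6 1 5 3 7 4 2 10))^(-1) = (0 10 2 4 7 3 5 1 6)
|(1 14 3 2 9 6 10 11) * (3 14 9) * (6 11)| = 6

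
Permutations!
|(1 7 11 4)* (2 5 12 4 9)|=8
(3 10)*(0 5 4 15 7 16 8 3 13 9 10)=(0 5 4 15 7 16 8 3)(9 10 13)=[5, 1, 2, 0, 15, 4, 6, 16, 3, 10, 13, 11, 12, 9, 14, 7, 8]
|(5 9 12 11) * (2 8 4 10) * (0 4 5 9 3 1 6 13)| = 30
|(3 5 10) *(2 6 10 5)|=4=|(2 6 10 3)|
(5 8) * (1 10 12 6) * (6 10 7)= (1 7 6)(5 8)(10 12)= [0, 7, 2, 3, 4, 8, 1, 6, 5, 9, 12, 11, 10]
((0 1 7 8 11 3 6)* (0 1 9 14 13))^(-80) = (14)(1 3 8)(6 11 7)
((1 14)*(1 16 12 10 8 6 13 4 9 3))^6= (1 6 14 13 16 4 12 9 10 3 8)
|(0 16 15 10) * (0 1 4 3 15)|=10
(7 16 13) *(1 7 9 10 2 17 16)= (1 7)(2 17 16 13 9 10)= [0, 7, 17, 3, 4, 5, 6, 1, 8, 10, 2, 11, 12, 9, 14, 15, 13, 16]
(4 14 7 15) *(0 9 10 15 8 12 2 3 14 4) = (0 9 10 15)(2 3 14 7 8 12) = [9, 1, 3, 14, 4, 5, 6, 8, 12, 10, 15, 11, 2, 13, 7, 0]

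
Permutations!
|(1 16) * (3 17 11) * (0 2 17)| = 10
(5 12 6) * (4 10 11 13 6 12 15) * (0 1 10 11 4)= (0 1 10 4 11 13 6 5 15)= [1, 10, 2, 3, 11, 15, 5, 7, 8, 9, 4, 13, 12, 6, 14, 0]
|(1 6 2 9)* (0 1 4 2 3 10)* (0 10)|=12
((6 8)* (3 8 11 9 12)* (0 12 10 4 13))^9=(0 13 4 10 9 11 6 8 3 12)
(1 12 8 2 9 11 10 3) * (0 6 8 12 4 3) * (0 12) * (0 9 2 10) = (0 6 8 10 12 9 11)(1 4 3) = [6, 4, 2, 1, 3, 5, 8, 7, 10, 11, 12, 0, 9]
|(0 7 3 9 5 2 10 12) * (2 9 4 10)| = |(0 7 3 4 10 12)(5 9)| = 6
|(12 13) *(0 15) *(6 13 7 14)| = 10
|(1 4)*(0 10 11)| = |(0 10 11)(1 4)| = 6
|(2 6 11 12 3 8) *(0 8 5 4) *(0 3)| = |(0 8 2 6 11 12)(3 5 4)| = 6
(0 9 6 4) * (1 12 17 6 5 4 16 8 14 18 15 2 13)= [9, 12, 13, 3, 0, 4, 16, 7, 14, 5, 10, 11, 17, 1, 18, 2, 8, 6, 15]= (0 9 5 4)(1 12 17 6 16 8 14 18 15 2 13)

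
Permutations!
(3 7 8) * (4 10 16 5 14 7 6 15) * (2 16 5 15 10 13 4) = (2 16 15)(3 6 10 5 14 7 8)(4 13) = [0, 1, 16, 6, 13, 14, 10, 8, 3, 9, 5, 11, 12, 4, 7, 2, 15]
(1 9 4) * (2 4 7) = [0, 9, 4, 3, 1, 5, 6, 2, 8, 7] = (1 9 7 2 4)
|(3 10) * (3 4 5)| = 4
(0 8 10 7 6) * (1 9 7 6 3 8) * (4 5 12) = (0 1 9 7 3 8 10 6)(4 5 12) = [1, 9, 2, 8, 5, 12, 0, 3, 10, 7, 6, 11, 4]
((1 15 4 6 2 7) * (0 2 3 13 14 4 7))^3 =((0 2)(1 15 7)(3 13 14 4 6))^3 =(15)(0 2)(3 4 13 6 14)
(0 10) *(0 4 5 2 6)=(0 10 4 5 2 6)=[10, 1, 6, 3, 5, 2, 0, 7, 8, 9, 4]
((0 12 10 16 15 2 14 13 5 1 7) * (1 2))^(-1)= ((0 12 10 16 15 1 7)(2 14 13 5))^(-1)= (0 7 1 15 16 10 12)(2 5 13 14)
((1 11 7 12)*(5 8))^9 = ((1 11 7 12)(5 8))^9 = (1 11 7 12)(5 8)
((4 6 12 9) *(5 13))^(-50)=(13)(4 12)(6 9)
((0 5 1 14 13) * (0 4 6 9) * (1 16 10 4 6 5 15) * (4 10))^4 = (0 13 15 6 1 9 14)(4 5 16)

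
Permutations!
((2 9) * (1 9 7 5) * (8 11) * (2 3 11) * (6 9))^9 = (11)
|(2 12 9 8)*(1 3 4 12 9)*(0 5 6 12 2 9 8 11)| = 11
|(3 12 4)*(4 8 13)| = 5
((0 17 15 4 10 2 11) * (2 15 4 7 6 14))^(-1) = ((0 17 4 10 15 7 6 14 2 11))^(-1) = (0 11 2 14 6 7 15 10 4 17)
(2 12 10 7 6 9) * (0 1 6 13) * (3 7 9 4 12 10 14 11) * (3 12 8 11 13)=(0 1 6 4 8 11 12 14 13)(2 10 9)(3 7)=[1, 6, 10, 7, 8, 5, 4, 3, 11, 2, 9, 12, 14, 0, 13]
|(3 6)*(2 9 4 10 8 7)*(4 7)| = 6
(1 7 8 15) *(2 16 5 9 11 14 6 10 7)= [0, 2, 16, 3, 4, 9, 10, 8, 15, 11, 7, 14, 12, 13, 6, 1, 5]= (1 2 16 5 9 11 14 6 10 7 8 15)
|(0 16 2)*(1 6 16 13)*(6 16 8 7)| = |(0 13 1 16 2)(6 8 7)| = 15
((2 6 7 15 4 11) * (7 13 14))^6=(2 4 7 13)(6 11 15 14)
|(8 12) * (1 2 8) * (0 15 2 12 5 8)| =6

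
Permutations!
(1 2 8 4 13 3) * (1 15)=[0, 2, 8, 15, 13, 5, 6, 7, 4, 9, 10, 11, 12, 3, 14, 1]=(1 2 8 4 13 3 15)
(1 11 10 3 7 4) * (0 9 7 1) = [9, 11, 2, 1, 0, 5, 6, 4, 8, 7, 3, 10] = (0 9 7 4)(1 11 10 3)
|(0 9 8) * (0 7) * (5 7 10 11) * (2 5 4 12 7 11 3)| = 11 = |(0 9 8 10 3 2 5 11 4 12 7)|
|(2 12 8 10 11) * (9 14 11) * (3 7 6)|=21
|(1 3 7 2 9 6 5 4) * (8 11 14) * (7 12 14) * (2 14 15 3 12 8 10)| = |(1 12 15 3 8 11 7 14 10 2 9 6 5 4)| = 14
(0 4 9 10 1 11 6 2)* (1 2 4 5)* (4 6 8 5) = (0 4 9 10 2)(1 11 8 5) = [4, 11, 0, 3, 9, 1, 6, 7, 5, 10, 2, 8]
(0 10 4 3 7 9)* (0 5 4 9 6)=[10, 1, 2, 7, 3, 4, 0, 6, 8, 5, 9]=(0 10 9 5 4 3 7 6)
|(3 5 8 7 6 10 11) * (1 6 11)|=|(1 6 10)(3 5 8 7 11)|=15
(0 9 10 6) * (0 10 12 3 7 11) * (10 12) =(0 9 10 6 12 3 7 11) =[9, 1, 2, 7, 4, 5, 12, 11, 8, 10, 6, 0, 3]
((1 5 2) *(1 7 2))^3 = (1 5)(2 7)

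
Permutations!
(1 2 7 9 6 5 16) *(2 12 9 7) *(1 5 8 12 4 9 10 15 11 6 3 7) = (1 4 9 3 7)(5 16)(6 8 12 10 15 11) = [0, 4, 2, 7, 9, 16, 8, 1, 12, 3, 15, 6, 10, 13, 14, 11, 5]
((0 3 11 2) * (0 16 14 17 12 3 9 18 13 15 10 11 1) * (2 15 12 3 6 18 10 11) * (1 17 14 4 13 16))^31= ((0 9 10 2 1)(3 17)(4 13 12 6 18 16)(11 15))^31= (0 9 10 2 1)(3 17)(4 13 12 6 18 16)(11 15)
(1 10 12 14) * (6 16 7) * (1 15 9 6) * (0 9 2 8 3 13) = (0 9 6 16 7 1 10 12 14 15 2 8 3 13) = [9, 10, 8, 13, 4, 5, 16, 1, 3, 6, 12, 11, 14, 0, 15, 2, 7]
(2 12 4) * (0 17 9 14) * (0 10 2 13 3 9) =(0 17)(2 12 4 13 3 9 14 10) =[17, 1, 12, 9, 13, 5, 6, 7, 8, 14, 2, 11, 4, 3, 10, 15, 16, 0]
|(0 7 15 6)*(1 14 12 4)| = |(0 7 15 6)(1 14 12 4)| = 4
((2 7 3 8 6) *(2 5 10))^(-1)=(2 10 5 6 8 3 7)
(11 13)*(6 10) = (6 10)(11 13) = [0, 1, 2, 3, 4, 5, 10, 7, 8, 9, 6, 13, 12, 11]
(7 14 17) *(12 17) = [0, 1, 2, 3, 4, 5, 6, 14, 8, 9, 10, 11, 17, 13, 12, 15, 16, 7] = (7 14 12 17)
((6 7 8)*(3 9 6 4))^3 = ((3 9 6 7 8 4))^3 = (3 7)(4 6)(8 9)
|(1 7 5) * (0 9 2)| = 3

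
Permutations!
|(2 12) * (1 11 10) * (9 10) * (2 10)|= |(1 11 9 2 12 10)|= 6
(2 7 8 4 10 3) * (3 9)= (2 7 8 4 10 9 3)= [0, 1, 7, 2, 10, 5, 6, 8, 4, 3, 9]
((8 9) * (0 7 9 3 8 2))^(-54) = (0 9)(2 7)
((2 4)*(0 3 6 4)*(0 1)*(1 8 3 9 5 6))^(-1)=(0 1 3 8 2 4 6 5 9)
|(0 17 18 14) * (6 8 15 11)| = |(0 17 18 14)(6 8 15 11)| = 4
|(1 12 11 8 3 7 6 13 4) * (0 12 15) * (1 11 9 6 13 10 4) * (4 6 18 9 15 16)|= 24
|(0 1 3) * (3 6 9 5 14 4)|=8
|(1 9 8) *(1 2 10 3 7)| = 7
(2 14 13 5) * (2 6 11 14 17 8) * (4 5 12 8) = (2 17 4 5 6 11 14 13 12 8) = [0, 1, 17, 3, 5, 6, 11, 7, 2, 9, 10, 14, 8, 12, 13, 15, 16, 4]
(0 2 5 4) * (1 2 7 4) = (0 7 4)(1 2 5) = [7, 2, 5, 3, 0, 1, 6, 4]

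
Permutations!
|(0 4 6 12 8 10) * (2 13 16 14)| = 12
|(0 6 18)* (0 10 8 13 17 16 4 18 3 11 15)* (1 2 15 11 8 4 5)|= |(0 6 3 8 13 17 16 5 1 2 15)(4 18 10)|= 33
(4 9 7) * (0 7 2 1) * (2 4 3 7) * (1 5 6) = (0 2 5 6 1)(3 7)(4 9) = [2, 0, 5, 7, 9, 6, 1, 3, 8, 4]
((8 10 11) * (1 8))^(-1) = (1 11 10 8)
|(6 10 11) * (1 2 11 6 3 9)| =|(1 2 11 3 9)(6 10)| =10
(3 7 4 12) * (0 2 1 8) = (0 2 1 8)(3 7 4 12) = [2, 8, 1, 7, 12, 5, 6, 4, 0, 9, 10, 11, 3]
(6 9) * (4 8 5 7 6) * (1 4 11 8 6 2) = (1 4 6 9 11 8 5 7 2) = [0, 4, 1, 3, 6, 7, 9, 2, 5, 11, 10, 8]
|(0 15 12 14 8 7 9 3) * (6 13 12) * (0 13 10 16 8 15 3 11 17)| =|(0 3 13 12 14 15 6 10 16 8 7 9 11 17)| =14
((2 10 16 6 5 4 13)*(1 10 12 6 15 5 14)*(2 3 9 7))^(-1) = (1 14 6 12 2 7 9 3 13 4 5 15 16 10)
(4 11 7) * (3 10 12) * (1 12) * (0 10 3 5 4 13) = (0 10 1 12 5 4 11 7 13) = [10, 12, 2, 3, 11, 4, 6, 13, 8, 9, 1, 7, 5, 0]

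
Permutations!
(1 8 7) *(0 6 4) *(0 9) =(0 6 4 9)(1 8 7) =[6, 8, 2, 3, 9, 5, 4, 1, 7, 0]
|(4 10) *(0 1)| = 2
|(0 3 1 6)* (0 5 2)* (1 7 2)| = 12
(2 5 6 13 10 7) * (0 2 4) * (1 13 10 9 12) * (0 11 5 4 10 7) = [2, 13, 4, 3, 11, 6, 7, 10, 8, 12, 0, 5, 1, 9] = (0 2 4 11 5 6 7 10)(1 13 9 12)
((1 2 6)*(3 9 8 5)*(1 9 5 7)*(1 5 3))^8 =(1 2 6 9 8 7 5)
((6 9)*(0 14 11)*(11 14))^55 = (14)(0 11)(6 9)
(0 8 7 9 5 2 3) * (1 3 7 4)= [8, 3, 7, 0, 1, 2, 6, 9, 4, 5]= (0 8 4 1 3)(2 7 9 5)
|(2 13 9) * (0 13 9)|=|(0 13)(2 9)|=2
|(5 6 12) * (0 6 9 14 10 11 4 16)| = |(0 6 12 5 9 14 10 11 4 16)| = 10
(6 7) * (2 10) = (2 10)(6 7) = [0, 1, 10, 3, 4, 5, 7, 6, 8, 9, 2]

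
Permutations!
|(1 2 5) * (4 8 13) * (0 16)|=6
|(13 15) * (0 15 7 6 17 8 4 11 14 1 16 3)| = |(0 15 13 7 6 17 8 4 11 14 1 16 3)| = 13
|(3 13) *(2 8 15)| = 6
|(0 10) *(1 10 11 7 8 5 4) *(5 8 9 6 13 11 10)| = |(0 10)(1 5 4)(6 13 11 7 9)| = 30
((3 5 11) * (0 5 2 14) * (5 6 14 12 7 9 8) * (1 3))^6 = (14)(1 8 12)(2 11 9)(3 5 7)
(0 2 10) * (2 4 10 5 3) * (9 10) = (0 4 9 10)(2 5 3) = [4, 1, 5, 2, 9, 3, 6, 7, 8, 10, 0]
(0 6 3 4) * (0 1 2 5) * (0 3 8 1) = (0 6 8 1 2 5 3 4) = [6, 2, 5, 4, 0, 3, 8, 7, 1]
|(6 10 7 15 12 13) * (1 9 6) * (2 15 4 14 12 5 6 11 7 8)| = 24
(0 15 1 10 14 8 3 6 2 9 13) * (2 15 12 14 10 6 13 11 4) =(0 12 14 8 3 13)(1 6 15)(2 9 11 4) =[12, 6, 9, 13, 2, 5, 15, 7, 3, 11, 10, 4, 14, 0, 8, 1]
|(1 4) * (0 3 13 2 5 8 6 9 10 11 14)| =|(0 3 13 2 5 8 6 9 10 11 14)(1 4)| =22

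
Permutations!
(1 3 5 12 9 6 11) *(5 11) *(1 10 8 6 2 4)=[0, 3, 4, 11, 1, 12, 5, 7, 6, 2, 8, 10, 9]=(1 3 11 10 8 6 5 12 9 2 4)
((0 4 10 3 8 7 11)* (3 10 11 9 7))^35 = ((0 4 11)(3 8)(7 9))^35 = (0 11 4)(3 8)(7 9)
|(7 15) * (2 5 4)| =6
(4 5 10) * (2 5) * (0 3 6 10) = (0 3 6 10 4 2 5) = [3, 1, 5, 6, 2, 0, 10, 7, 8, 9, 4]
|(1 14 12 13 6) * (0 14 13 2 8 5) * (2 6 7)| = |(0 14 12 6 1 13 7 2 8 5)| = 10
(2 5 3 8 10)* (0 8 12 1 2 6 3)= [8, 2, 5, 12, 4, 0, 3, 7, 10, 9, 6, 11, 1]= (0 8 10 6 3 12 1 2 5)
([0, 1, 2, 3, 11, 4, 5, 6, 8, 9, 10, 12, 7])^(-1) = (4 5 6 7 12 11)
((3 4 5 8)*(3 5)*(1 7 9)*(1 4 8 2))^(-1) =((1 7 9 4 3 8 5 2))^(-1) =(1 2 5 8 3 4 9 7)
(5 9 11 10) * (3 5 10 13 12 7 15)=(3 5 9 11 13 12 7 15)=[0, 1, 2, 5, 4, 9, 6, 15, 8, 11, 10, 13, 7, 12, 14, 3]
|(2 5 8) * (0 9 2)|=|(0 9 2 5 8)|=5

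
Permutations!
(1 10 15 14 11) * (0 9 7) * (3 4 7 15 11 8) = (0 9 15 14 8 3 4 7)(1 10 11) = [9, 10, 2, 4, 7, 5, 6, 0, 3, 15, 11, 1, 12, 13, 8, 14]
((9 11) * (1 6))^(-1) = (1 6)(9 11)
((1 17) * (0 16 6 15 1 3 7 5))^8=(0 5 7 3 17 1 15 6 16)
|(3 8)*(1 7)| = 2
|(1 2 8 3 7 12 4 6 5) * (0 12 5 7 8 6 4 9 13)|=|(0 12 9 13)(1 2 6 7 5)(3 8)|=20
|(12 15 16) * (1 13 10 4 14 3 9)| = 21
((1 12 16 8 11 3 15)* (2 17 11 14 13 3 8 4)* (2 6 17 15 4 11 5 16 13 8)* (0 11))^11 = ((0 11 2 15 1 12 13 3 4 6 17 5 16)(8 14))^11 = (0 5 6 3 12 15 11 16 17 4 13 1 2)(8 14)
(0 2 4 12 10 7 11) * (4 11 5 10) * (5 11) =(0 2 5 10 7 11)(4 12) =[2, 1, 5, 3, 12, 10, 6, 11, 8, 9, 7, 0, 4]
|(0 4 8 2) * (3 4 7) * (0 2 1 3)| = |(0 7)(1 3 4 8)| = 4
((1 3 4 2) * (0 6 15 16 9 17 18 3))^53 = ((0 6 15 16 9 17 18 3 4 2 1))^53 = (0 2 3 17 16 6 1 4 18 9 15)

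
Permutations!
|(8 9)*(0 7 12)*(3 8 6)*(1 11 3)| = |(0 7 12)(1 11 3 8 9 6)| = 6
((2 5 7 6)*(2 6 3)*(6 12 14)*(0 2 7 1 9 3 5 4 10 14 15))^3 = (0 10 12 2 14 15 4 6)(1 7 9 5 3)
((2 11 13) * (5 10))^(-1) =(2 13 11)(5 10)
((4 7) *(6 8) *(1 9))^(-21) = (1 9)(4 7)(6 8)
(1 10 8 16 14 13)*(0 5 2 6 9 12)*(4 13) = (0 5 2 6 9 12)(1 10 8 16 14 4 13) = [5, 10, 6, 3, 13, 2, 9, 7, 16, 12, 8, 11, 0, 1, 4, 15, 14]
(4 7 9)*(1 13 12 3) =[0, 13, 2, 1, 7, 5, 6, 9, 8, 4, 10, 11, 3, 12] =(1 13 12 3)(4 7 9)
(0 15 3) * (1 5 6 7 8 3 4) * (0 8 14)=(0 15 4 1 5 6 7 14)(3 8)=[15, 5, 2, 8, 1, 6, 7, 14, 3, 9, 10, 11, 12, 13, 0, 4]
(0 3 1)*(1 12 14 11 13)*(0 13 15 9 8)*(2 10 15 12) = (0 3 2 10 15 9 8)(1 13)(11 12 14) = [3, 13, 10, 2, 4, 5, 6, 7, 0, 8, 15, 12, 14, 1, 11, 9]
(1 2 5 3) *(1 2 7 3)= (1 7 3 2 5)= [0, 7, 5, 2, 4, 1, 6, 3]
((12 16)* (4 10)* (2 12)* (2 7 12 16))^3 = (2 12 7 16)(4 10)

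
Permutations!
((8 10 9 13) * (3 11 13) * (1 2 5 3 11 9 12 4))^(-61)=((1 2 5 3 9 11 13 8 10 12 4))^(-61)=(1 11 4 9 12 3 10 5 8 2 13)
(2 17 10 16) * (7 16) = (2 17 10 7 16) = [0, 1, 17, 3, 4, 5, 6, 16, 8, 9, 7, 11, 12, 13, 14, 15, 2, 10]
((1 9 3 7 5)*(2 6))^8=(1 7 9 5 3)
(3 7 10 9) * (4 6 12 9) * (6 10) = (3 7 6 12 9)(4 10) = [0, 1, 2, 7, 10, 5, 12, 6, 8, 3, 4, 11, 9]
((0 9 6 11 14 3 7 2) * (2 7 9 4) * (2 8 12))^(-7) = ((0 4 8 12 2)(3 9 6 11 14))^(-7) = (0 12 4 2 8)(3 11 9 14 6)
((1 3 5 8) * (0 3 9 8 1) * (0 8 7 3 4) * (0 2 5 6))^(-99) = (9) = ((0 4 2 5 1 9 7 3 6))^(-99)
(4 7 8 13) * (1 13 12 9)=(1 13 4 7 8 12 9)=[0, 13, 2, 3, 7, 5, 6, 8, 12, 1, 10, 11, 9, 4]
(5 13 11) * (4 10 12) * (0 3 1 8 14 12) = (0 3 1 8 14 12 4 10)(5 13 11) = [3, 8, 2, 1, 10, 13, 6, 7, 14, 9, 0, 5, 4, 11, 12]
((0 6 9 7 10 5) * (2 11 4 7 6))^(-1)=(0 5 10 7 4 11 2)(6 9)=((0 2 11 4 7 10 5)(6 9))^(-1)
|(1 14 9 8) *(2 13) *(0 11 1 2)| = 8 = |(0 11 1 14 9 8 2 13)|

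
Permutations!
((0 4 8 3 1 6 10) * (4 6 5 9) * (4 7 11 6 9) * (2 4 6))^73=(0 9 7 11 2 4 8 3 1 5 6 10)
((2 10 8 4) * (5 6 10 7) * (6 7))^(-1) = (2 4 8 10 6)(5 7)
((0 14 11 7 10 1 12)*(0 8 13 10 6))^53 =(0 7 14 6 11)(1 13 12 10 8)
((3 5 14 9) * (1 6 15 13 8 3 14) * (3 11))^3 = (1 13 3 6 8 5 15 11)(9 14)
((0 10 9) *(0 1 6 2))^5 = ((0 10 9 1 6 2))^5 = (0 2 6 1 9 10)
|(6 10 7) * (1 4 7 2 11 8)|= 8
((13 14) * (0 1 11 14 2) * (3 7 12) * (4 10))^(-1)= (0 2 13 14 11 1)(3 12 7)(4 10)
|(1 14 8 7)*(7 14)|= 2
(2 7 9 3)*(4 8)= (2 7 9 3)(4 8)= [0, 1, 7, 2, 8, 5, 6, 9, 4, 3]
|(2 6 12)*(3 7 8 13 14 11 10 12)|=10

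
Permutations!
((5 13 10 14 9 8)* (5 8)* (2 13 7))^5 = ((2 13 10 14 9 5 7))^5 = (2 5 14 13 7 9 10)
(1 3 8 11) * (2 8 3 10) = (1 10 2 8 11) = [0, 10, 8, 3, 4, 5, 6, 7, 11, 9, 2, 1]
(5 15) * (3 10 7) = (3 10 7)(5 15) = [0, 1, 2, 10, 4, 15, 6, 3, 8, 9, 7, 11, 12, 13, 14, 5]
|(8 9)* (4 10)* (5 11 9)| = 4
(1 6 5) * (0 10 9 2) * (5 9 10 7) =(10)(0 7 5 1 6 9 2) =[7, 6, 0, 3, 4, 1, 9, 5, 8, 2, 10]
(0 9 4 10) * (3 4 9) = (0 3 4 10) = [3, 1, 2, 4, 10, 5, 6, 7, 8, 9, 0]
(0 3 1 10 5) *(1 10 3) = (0 1 3 10 5) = [1, 3, 2, 10, 4, 0, 6, 7, 8, 9, 5]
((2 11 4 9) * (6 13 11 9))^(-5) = ((2 9)(4 6 13 11))^(-5) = (2 9)(4 11 13 6)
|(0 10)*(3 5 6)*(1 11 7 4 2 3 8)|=18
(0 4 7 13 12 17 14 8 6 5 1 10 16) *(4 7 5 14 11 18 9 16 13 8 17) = (0 7 8 6 14 17 11 18 9 16)(1 10 13 12 4 5) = [7, 10, 2, 3, 5, 1, 14, 8, 6, 16, 13, 18, 4, 12, 17, 15, 0, 11, 9]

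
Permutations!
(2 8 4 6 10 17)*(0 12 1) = (0 12 1)(2 8 4 6 10 17) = [12, 0, 8, 3, 6, 5, 10, 7, 4, 9, 17, 11, 1, 13, 14, 15, 16, 2]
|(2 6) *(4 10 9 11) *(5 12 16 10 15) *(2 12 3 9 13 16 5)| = 9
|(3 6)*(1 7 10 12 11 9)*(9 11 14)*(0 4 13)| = |(0 4 13)(1 7 10 12 14 9)(3 6)| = 6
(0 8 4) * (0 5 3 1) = (0 8 4 5 3 1) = [8, 0, 2, 1, 5, 3, 6, 7, 4]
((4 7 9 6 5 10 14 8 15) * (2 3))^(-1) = (2 3)(4 15 8 14 10 5 6 9 7)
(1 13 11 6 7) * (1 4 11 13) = (13)(4 11 6 7) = [0, 1, 2, 3, 11, 5, 7, 4, 8, 9, 10, 6, 12, 13]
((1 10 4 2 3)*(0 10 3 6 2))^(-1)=((0 10 4)(1 3)(2 6))^(-1)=(0 4 10)(1 3)(2 6)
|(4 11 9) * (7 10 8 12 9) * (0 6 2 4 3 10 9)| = 11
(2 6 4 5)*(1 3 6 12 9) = [0, 3, 12, 6, 5, 2, 4, 7, 8, 1, 10, 11, 9] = (1 3 6 4 5 2 12 9)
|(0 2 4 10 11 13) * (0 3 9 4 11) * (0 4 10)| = 8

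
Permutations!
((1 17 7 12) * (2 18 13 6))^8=(18)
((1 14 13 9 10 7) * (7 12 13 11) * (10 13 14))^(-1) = (1 7 11 14 12 10)(9 13)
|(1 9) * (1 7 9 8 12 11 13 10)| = |(1 8 12 11 13 10)(7 9)| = 6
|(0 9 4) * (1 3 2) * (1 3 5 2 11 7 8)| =21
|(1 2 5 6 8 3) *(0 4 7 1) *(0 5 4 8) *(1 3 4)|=|(0 8 4 7 3 5 6)(1 2)|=14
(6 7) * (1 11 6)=(1 11 6 7)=[0, 11, 2, 3, 4, 5, 7, 1, 8, 9, 10, 6]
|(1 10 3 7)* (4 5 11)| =12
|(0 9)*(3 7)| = |(0 9)(3 7)| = 2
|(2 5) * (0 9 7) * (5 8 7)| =|(0 9 5 2 8 7)| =6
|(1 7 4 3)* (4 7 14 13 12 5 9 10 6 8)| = |(1 14 13 12 5 9 10 6 8 4 3)| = 11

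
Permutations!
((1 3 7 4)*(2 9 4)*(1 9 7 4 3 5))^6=((1 5)(2 7)(3 4 9))^6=(9)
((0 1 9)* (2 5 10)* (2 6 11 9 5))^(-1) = (0 9 11 6 10 5 1)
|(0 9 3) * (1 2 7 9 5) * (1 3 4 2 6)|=12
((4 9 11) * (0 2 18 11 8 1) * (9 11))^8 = (0 18 8)(1 2 9)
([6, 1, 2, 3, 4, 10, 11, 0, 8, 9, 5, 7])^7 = (0 7 11 6)(5 10)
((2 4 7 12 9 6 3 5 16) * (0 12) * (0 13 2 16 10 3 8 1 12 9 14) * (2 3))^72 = ((16)(0 9 6 8 1 12 14)(2 4 7 13 3 5 10))^72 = (16)(0 6 1 14 9 8 12)(2 7 3 10 4 13 5)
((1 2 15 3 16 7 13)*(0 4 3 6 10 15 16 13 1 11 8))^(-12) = ((0 4 3 13 11 8)(1 2 16 7)(6 10 15))^(-12) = (16)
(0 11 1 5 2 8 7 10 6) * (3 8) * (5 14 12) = (0 11 1 14 12 5 2 3 8 7 10 6) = [11, 14, 3, 8, 4, 2, 0, 10, 7, 9, 6, 1, 5, 13, 12]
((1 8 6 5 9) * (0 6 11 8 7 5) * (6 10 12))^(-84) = (12)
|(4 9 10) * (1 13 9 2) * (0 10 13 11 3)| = |(0 10 4 2 1 11 3)(9 13)| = 14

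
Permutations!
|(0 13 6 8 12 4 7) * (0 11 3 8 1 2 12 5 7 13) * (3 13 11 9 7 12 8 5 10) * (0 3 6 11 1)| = |(0 3 5 12 4 1 2 8 10 6)(7 9)(11 13)| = 10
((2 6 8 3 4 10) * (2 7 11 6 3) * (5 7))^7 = ((2 3 4 10 5 7 11 6 8))^7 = (2 6 7 10 3 8 11 5 4)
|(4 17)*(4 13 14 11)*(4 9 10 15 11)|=|(4 17 13 14)(9 10 15 11)|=4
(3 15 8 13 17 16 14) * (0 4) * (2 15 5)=(0 4)(2 15 8 13 17 16 14 3 5)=[4, 1, 15, 5, 0, 2, 6, 7, 13, 9, 10, 11, 12, 17, 3, 8, 14, 16]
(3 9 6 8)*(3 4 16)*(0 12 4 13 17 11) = (0 12 4 16 3 9 6 8 13 17 11) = [12, 1, 2, 9, 16, 5, 8, 7, 13, 6, 10, 0, 4, 17, 14, 15, 3, 11]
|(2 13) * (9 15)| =|(2 13)(9 15)| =2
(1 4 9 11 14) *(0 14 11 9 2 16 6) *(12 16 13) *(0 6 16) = (16)(0 14 1 4 2 13 12) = [14, 4, 13, 3, 2, 5, 6, 7, 8, 9, 10, 11, 0, 12, 1, 15, 16]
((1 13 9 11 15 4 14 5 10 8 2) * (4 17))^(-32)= (1 15 5)(2 11 14)(4 8 9)(10 13 17)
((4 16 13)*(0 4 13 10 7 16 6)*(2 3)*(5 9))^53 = ((0 4 6)(2 3)(5 9)(7 16 10))^53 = (0 6 4)(2 3)(5 9)(7 10 16)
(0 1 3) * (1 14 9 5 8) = (0 14 9 5 8 1 3) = [14, 3, 2, 0, 4, 8, 6, 7, 1, 5, 10, 11, 12, 13, 9]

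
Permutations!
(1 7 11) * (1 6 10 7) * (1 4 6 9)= [0, 4, 2, 3, 6, 5, 10, 11, 8, 1, 7, 9]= (1 4 6 10 7 11 9)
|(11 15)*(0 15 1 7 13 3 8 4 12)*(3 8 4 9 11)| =|(0 15 3 4 12)(1 7 13 8 9 11)| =30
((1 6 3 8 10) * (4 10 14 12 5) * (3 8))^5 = (1 5 8 10 12 6 4 14)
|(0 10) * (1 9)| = 2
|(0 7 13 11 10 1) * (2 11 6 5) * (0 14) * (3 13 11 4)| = |(0 7 11 10 1 14)(2 4 3 13 6 5)| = 6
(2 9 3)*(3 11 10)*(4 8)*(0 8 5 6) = [8, 1, 9, 2, 5, 6, 0, 7, 4, 11, 3, 10] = (0 8 4 5 6)(2 9 11 10 3)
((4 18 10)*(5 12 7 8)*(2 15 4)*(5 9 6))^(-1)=((2 15 4 18 10)(5 12 7 8 9 6))^(-1)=(2 10 18 4 15)(5 6 9 8 7 12)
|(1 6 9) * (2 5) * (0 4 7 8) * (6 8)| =|(0 4 7 6 9 1 8)(2 5)| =14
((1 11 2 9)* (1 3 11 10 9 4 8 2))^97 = (1 9 11 10 3)(2 4 8)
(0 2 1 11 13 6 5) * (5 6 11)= (0 2 1 5)(11 13)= [2, 5, 1, 3, 4, 0, 6, 7, 8, 9, 10, 13, 12, 11]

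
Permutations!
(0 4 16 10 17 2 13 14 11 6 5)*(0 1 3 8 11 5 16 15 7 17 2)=[4, 3, 13, 8, 15, 1, 16, 17, 11, 9, 2, 6, 12, 14, 5, 7, 10, 0]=(0 4 15 7 17)(1 3 8 11 6 16 10 2 13 14 5)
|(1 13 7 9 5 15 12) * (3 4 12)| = 9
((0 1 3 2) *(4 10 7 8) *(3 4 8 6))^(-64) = ((0 1 4 10 7 6 3 2))^(-64) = (10)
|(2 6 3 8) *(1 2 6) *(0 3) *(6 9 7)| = |(0 3 8 9 7 6)(1 2)| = 6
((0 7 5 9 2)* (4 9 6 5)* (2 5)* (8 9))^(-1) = ((0 7 4 8 9 5 6 2))^(-1) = (0 2 6 5 9 8 4 7)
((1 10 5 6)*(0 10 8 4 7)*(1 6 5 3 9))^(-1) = (0 7 4 8 1 9 3 10)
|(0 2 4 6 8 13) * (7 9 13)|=8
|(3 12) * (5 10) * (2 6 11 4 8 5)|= 14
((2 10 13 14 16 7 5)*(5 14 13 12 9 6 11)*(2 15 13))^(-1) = (2 13 15 5 11 6 9 12 10)(7 16 14)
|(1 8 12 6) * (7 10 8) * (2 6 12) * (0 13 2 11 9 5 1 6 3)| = 28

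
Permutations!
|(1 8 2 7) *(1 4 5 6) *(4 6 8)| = |(1 4 5 8 2 7 6)| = 7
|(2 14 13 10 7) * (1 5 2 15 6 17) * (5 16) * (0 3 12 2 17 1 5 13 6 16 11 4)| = |(0 3 12 2 14 6 1 11 4)(5 17)(7 15 16 13 10)| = 90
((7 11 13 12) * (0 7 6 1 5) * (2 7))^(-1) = ((0 2 7 11 13 12 6 1 5))^(-1) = (0 5 1 6 12 13 11 7 2)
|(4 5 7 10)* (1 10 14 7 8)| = |(1 10 4 5 8)(7 14)| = 10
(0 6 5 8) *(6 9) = (0 9 6 5 8) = [9, 1, 2, 3, 4, 8, 5, 7, 0, 6]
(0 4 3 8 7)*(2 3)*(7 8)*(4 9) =(0 9 4 2 3 7) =[9, 1, 3, 7, 2, 5, 6, 0, 8, 4]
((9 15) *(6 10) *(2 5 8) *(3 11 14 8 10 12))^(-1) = ((2 5 10 6 12 3 11 14 8)(9 15))^(-1) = (2 8 14 11 3 12 6 10 5)(9 15)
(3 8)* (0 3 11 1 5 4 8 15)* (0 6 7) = (0 3 15 6 7)(1 5 4 8 11) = [3, 5, 2, 15, 8, 4, 7, 0, 11, 9, 10, 1, 12, 13, 14, 6]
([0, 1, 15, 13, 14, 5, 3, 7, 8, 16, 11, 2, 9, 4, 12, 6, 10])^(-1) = [0, 1, 11, 6, 13, 5, 15, 7, 8, 12, 16, 10, 14, 3, 4, 2, 9]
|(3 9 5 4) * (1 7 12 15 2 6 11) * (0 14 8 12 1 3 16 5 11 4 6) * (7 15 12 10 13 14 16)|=36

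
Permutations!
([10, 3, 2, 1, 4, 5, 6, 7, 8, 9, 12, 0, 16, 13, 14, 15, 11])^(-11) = [11, 3, 2, 1, 4, 5, 6, 7, 8, 9, 0, 16, 10, 13, 14, 15, 12]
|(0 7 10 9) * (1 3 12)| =|(0 7 10 9)(1 3 12)| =12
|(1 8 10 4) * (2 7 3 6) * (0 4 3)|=|(0 4 1 8 10 3 6 2 7)|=9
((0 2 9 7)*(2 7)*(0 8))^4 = ((0 7 8)(2 9))^4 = (9)(0 7 8)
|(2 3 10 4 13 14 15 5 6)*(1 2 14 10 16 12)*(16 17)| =|(1 2 3 17 16 12)(4 13 10)(5 6 14 15)| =12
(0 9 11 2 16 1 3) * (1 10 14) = (0 9 11 2 16 10 14 1 3) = [9, 3, 16, 0, 4, 5, 6, 7, 8, 11, 14, 2, 12, 13, 1, 15, 10]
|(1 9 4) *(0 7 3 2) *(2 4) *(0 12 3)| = 6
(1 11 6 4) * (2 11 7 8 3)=(1 7 8 3 2 11 6 4)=[0, 7, 11, 2, 1, 5, 4, 8, 3, 9, 10, 6]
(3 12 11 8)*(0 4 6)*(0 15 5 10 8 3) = (0 4 6 15 5 10 8)(3 12 11) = [4, 1, 2, 12, 6, 10, 15, 7, 0, 9, 8, 3, 11, 13, 14, 5]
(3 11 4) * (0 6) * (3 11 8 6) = (0 3 8 6)(4 11) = [3, 1, 2, 8, 11, 5, 0, 7, 6, 9, 10, 4]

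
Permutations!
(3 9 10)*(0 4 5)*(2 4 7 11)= [7, 1, 4, 9, 5, 0, 6, 11, 8, 10, 3, 2]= (0 7 11 2 4 5)(3 9 10)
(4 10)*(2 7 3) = (2 7 3)(4 10) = [0, 1, 7, 2, 10, 5, 6, 3, 8, 9, 4]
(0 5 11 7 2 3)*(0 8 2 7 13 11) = (0 5)(2 3 8)(11 13) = [5, 1, 3, 8, 4, 0, 6, 7, 2, 9, 10, 13, 12, 11]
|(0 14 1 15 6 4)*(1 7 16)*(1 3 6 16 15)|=|(0 14 7 15 16 3 6 4)|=8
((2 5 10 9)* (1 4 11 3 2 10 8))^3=(1 3 8 11 5 4 2)(9 10)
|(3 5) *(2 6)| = 2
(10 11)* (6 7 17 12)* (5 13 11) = [0, 1, 2, 3, 4, 13, 7, 17, 8, 9, 5, 10, 6, 11, 14, 15, 16, 12] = (5 13 11 10)(6 7 17 12)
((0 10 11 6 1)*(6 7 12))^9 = ((0 10 11 7 12 6 1))^9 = (0 11 12 1 10 7 6)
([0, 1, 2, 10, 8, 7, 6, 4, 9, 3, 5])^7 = (10)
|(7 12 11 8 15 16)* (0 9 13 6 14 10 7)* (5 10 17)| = 14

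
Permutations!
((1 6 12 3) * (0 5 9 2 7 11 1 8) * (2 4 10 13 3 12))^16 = (13)(1 6 2 7 11)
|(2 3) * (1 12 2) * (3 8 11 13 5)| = |(1 12 2 8 11 13 5 3)| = 8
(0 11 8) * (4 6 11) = (0 4 6 11 8) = [4, 1, 2, 3, 6, 5, 11, 7, 0, 9, 10, 8]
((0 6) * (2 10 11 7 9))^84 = (2 9 7 11 10)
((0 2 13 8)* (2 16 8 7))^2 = ((0 16 8)(2 13 7))^2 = (0 8 16)(2 7 13)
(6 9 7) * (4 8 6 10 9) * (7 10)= [0, 1, 2, 3, 8, 5, 4, 7, 6, 10, 9]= (4 8 6)(9 10)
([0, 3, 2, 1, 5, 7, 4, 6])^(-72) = (7)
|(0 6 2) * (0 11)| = 4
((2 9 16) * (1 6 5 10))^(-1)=(1 10 5 6)(2 16 9)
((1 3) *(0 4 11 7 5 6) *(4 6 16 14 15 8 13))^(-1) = ((0 6)(1 3)(4 11 7 5 16 14 15 8 13))^(-1) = (0 6)(1 3)(4 13 8 15 14 16 5 7 11)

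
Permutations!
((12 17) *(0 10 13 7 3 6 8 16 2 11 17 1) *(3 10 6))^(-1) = ((0 6 8 16 2 11 17 12 1)(7 10 13))^(-1) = (0 1 12 17 11 2 16 8 6)(7 13 10)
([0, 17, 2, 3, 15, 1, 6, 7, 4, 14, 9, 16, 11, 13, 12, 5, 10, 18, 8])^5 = [0, 15, 2, 3, 18, 4, 6, 7, 17, 10, 16, 12, 14, 13, 9, 8, 11, 5, 1]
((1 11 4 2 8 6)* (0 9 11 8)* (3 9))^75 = ((0 3 9 11 4 2)(1 8 6))^75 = (0 11)(2 9)(3 4)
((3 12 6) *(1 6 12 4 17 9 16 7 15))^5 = (1 9 6 16 3 7 4 15 17)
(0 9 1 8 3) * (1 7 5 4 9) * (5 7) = (0 1 8 3)(4 9 5) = [1, 8, 2, 0, 9, 4, 6, 7, 3, 5]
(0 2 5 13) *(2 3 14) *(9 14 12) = (0 3 12 9 14 2 5 13) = [3, 1, 5, 12, 4, 13, 6, 7, 8, 14, 10, 11, 9, 0, 2]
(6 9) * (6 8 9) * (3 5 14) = (3 5 14)(8 9) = [0, 1, 2, 5, 4, 14, 6, 7, 9, 8, 10, 11, 12, 13, 3]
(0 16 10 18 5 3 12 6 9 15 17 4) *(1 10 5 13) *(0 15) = [16, 10, 2, 12, 15, 3, 9, 7, 8, 0, 18, 11, 6, 1, 14, 17, 5, 4, 13] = (0 16 5 3 12 6 9)(1 10 18 13)(4 15 17)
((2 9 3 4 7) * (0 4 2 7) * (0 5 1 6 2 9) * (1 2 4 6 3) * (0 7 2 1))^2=(0 4 1 9 6 5 3)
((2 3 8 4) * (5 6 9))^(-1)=((2 3 8 4)(5 6 9))^(-1)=(2 4 8 3)(5 9 6)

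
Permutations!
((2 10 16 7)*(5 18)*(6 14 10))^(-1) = (2 7 16 10 14 6)(5 18) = ((2 6 14 10 16 7)(5 18))^(-1)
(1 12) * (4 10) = [0, 12, 2, 3, 10, 5, 6, 7, 8, 9, 4, 11, 1] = (1 12)(4 10)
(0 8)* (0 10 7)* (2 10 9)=[8, 1, 10, 3, 4, 5, 6, 0, 9, 2, 7]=(0 8 9 2 10 7)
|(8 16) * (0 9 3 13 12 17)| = |(0 9 3 13 12 17)(8 16)| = 6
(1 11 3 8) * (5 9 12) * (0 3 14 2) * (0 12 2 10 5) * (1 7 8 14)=(0 3 14 10 5 9 2 12)(1 11)(7 8)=[3, 11, 12, 14, 4, 9, 6, 8, 7, 2, 5, 1, 0, 13, 10]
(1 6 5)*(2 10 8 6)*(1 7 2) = (2 10 8 6 5 7) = [0, 1, 10, 3, 4, 7, 5, 2, 6, 9, 8]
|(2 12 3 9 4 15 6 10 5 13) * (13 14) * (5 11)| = |(2 12 3 9 4 15 6 10 11 5 14 13)| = 12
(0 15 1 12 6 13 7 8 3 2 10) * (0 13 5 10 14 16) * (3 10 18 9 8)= (0 15 1 12 6 5 18 9 8 10 13 7 3 2 14 16)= [15, 12, 14, 2, 4, 18, 5, 3, 10, 8, 13, 11, 6, 7, 16, 1, 0, 17, 9]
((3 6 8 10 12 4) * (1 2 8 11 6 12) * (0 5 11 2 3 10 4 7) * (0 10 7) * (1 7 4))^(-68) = (0 2 12 6 3 11 1 5 8) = ((0 5 11 6 2 8 1 3 12)(7 10))^(-68)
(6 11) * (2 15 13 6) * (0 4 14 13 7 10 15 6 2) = [4, 1, 6, 3, 14, 5, 11, 10, 8, 9, 15, 0, 12, 2, 13, 7] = (0 4 14 13 2 6 11)(7 10 15)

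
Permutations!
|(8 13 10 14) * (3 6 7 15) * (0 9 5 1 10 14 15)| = |(0 9 5 1 10 15 3 6 7)(8 13 14)| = 9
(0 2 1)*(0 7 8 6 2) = (1 7 8 6 2) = [0, 7, 1, 3, 4, 5, 2, 8, 6]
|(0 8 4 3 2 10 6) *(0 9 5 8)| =8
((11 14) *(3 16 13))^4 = (3 16 13)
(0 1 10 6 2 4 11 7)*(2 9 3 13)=(0 1 10 6 9 3 13 2 4 11 7)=[1, 10, 4, 13, 11, 5, 9, 0, 8, 3, 6, 7, 12, 2]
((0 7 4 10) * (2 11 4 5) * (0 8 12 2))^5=(0 5 7)(2 12 8 10 4 11)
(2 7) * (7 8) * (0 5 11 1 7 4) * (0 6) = (0 5 11 1 7 2 8 4 6) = [5, 7, 8, 3, 6, 11, 0, 2, 4, 9, 10, 1]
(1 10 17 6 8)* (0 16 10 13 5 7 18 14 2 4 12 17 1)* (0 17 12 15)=(0 16 10 1 13 5 7 18 14 2 4 15)(6 8 17)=[16, 13, 4, 3, 15, 7, 8, 18, 17, 9, 1, 11, 12, 5, 2, 0, 10, 6, 14]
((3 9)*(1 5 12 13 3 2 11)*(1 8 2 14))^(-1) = (1 14 9 3 13 12 5)(2 8 11)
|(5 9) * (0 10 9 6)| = 5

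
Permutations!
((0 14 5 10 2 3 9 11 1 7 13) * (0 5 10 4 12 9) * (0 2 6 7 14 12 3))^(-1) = ((0 12 9 11 1 14 10 6 7 13 5 4 3 2))^(-1) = (0 2 3 4 5 13 7 6 10 14 1 11 9 12)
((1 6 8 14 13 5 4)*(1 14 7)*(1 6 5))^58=(1 14 5 13 4)(6 8 7)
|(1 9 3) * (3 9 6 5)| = |(9)(1 6 5 3)| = 4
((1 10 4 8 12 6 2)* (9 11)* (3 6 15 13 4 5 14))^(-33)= (1 5 3 2 10 14 6)(4 12 13 8 15)(9 11)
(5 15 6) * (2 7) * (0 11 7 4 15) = (0 11 7 2 4 15 6 5) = [11, 1, 4, 3, 15, 0, 5, 2, 8, 9, 10, 7, 12, 13, 14, 6]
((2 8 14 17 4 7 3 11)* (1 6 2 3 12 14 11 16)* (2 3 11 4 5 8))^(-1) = (1 16 3 6)(4 8 5 17 14 12 7)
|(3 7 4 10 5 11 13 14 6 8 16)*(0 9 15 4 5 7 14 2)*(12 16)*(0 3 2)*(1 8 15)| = |(0 9 1 8 12 16 2 3 14 6 15 4 10 7 5 11 13)| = 17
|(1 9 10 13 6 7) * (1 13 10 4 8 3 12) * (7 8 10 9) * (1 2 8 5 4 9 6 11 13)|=|(1 7)(2 8 3 12)(4 10 6 5)(11 13)|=4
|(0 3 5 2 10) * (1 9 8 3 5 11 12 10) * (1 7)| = |(0 5 2 7 1 9 8 3 11 12 10)| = 11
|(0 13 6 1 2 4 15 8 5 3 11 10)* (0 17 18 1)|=33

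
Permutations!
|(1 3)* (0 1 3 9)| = 3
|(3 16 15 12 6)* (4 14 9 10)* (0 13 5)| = |(0 13 5)(3 16 15 12 6)(4 14 9 10)| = 60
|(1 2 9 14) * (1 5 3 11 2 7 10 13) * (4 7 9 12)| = |(1 9 14 5 3 11 2 12 4 7 10 13)| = 12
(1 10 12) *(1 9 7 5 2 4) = (1 10 12 9 7 5 2 4) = [0, 10, 4, 3, 1, 2, 6, 5, 8, 7, 12, 11, 9]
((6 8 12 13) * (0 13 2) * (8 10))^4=((0 13 6 10 8 12 2))^4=(0 8 13 12 6 2 10)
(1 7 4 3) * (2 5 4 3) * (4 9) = (1 7 3)(2 5 9 4) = [0, 7, 5, 1, 2, 9, 6, 3, 8, 4]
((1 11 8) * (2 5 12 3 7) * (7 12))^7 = (1 11 8)(2 5 7)(3 12)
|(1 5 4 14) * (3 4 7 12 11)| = 8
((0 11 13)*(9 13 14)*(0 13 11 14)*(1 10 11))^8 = ((0 14 9 1 10 11))^8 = (0 9 10)(1 11 14)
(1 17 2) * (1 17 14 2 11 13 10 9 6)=(1 14 2 17 11 13 10 9 6)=[0, 14, 17, 3, 4, 5, 1, 7, 8, 6, 9, 13, 12, 10, 2, 15, 16, 11]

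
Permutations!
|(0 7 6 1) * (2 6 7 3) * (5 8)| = 10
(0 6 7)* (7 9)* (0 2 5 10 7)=[6, 1, 5, 3, 4, 10, 9, 2, 8, 0, 7]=(0 6 9)(2 5 10 7)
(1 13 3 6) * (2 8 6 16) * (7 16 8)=[0, 13, 7, 8, 4, 5, 1, 16, 6, 9, 10, 11, 12, 3, 14, 15, 2]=(1 13 3 8 6)(2 7 16)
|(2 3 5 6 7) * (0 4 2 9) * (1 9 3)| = |(0 4 2 1 9)(3 5 6 7)| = 20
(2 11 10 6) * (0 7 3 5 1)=(0 7 3 5 1)(2 11 10 6)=[7, 0, 11, 5, 4, 1, 2, 3, 8, 9, 6, 10]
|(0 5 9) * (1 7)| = 6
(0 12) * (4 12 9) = (0 9 4 12) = [9, 1, 2, 3, 12, 5, 6, 7, 8, 4, 10, 11, 0]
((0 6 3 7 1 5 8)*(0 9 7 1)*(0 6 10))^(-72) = (10)(1 6 9 5 3 7 8)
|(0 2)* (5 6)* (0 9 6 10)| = |(0 2 9 6 5 10)| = 6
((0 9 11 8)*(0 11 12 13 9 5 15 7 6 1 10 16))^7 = (0 16 10 1 6 7 15 5)(8 11)(9 12 13)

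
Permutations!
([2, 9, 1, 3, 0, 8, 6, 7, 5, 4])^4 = (0 4 9 1 2)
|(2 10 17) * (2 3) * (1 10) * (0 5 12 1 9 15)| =|(0 5 12 1 10 17 3 2 9 15)| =10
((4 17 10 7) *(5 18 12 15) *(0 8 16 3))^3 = (0 3 16 8)(4 7 10 17)(5 15 12 18)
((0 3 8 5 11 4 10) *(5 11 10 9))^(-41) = ((0 3 8 11 4 9 5 10))^(-41) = (0 10 5 9 4 11 8 3)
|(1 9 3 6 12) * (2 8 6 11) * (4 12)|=|(1 9 3 11 2 8 6 4 12)|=9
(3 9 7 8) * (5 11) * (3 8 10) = (3 9 7 10)(5 11) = [0, 1, 2, 9, 4, 11, 6, 10, 8, 7, 3, 5]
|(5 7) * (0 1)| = 2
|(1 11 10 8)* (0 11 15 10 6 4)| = 4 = |(0 11 6 4)(1 15 10 8)|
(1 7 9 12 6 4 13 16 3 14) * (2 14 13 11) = [0, 7, 14, 13, 11, 5, 4, 9, 8, 12, 10, 2, 6, 16, 1, 15, 3] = (1 7 9 12 6 4 11 2 14)(3 13 16)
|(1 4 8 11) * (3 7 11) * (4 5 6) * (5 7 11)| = 8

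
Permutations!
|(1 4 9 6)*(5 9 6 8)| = 3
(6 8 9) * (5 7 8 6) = (5 7 8 9) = [0, 1, 2, 3, 4, 7, 6, 8, 9, 5]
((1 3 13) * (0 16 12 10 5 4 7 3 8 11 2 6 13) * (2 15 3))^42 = (0 11 13 7 10)(1 2 5 16 15)(3 8 6 4 12)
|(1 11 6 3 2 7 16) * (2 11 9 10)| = 6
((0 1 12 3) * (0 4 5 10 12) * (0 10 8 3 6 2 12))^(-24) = (12)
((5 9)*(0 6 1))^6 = ((0 6 1)(5 9))^6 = (9)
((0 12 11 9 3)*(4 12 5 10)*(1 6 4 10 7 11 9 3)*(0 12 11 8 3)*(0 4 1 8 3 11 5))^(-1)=((1 6)(3 12 9 8 11 4 5 7))^(-1)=(1 6)(3 7 5 4 11 8 9 12)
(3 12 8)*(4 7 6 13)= (3 12 8)(4 7 6 13)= [0, 1, 2, 12, 7, 5, 13, 6, 3, 9, 10, 11, 8, 4]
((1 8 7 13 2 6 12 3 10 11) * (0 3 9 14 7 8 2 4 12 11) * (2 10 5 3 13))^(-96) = ((0 13 4 12 9 14 7 2 6 11 1 10)(3 5))^(-96) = (14)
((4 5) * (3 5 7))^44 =(7)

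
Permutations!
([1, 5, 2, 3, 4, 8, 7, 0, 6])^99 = [8, 6, 2, 3, 4, 7, 1, 5, 0]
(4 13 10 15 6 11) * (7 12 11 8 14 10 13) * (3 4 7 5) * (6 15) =[0, 1, 2, 4, 5, 3, 8, 12, 14, 9, 6, 7, 11, 13, 10, 15] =(15)(3 4 5)(6 8 14 10)(7 12 11)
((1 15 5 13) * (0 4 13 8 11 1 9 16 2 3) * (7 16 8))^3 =(0 9 1 7 3 13 11 5 2 4 8 15 16)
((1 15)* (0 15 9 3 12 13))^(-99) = ((0 15 1 9 3 12 13))^(-99) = (0 13 12 3 9 1 15)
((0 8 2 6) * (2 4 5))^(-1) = (0 6 2 5 4 8)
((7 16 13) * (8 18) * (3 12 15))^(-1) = ((3 12 15)(7 16 13)(8 18))^(-1) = (3 15 12)(7 13 16)(8 18)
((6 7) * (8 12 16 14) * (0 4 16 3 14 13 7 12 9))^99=(16)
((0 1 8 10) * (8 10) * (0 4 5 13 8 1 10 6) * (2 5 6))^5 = (13)(0 10 4 6)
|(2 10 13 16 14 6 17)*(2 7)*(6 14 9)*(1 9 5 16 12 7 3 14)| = |(1 9 6 17 3 14)(2 10 13 12 7)(5 16)| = 30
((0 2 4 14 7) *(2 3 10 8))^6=(0 14 2 10)(3 7 4 8)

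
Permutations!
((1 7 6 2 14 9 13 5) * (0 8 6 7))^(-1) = (0 1 5 13 9 14 2 6 8)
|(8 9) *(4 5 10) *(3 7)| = |(3 7)(4 5 10)(8 9)| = 6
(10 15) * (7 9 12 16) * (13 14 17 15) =(7 9 12 16)(10 13 14 17 15) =[0, 1, 2, 3, 4, 5, 6, 9, 8, 12, 13, 11, 16, 14, 17, 10, 7, 15]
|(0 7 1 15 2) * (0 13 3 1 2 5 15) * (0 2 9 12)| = 4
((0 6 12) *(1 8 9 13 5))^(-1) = ((0 6 12)(1 8 9 13 5))^(-1) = (0 12 6)(1 5 13 9 8)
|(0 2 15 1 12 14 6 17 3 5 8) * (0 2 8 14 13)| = |(0 8 2 15 1 12 13)(3 5 14 6 17)| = 35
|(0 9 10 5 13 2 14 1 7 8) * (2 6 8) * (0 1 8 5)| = |(0 9 10)(1 7 2 14 8)(5 13 6)| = 15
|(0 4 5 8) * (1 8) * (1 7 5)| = 4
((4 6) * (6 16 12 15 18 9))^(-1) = (4 6 9 18 15 12 16)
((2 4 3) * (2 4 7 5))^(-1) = ((2 7 5)(3 4))^(-1) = (2 5 7)(3 4)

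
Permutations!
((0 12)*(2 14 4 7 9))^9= (0 12)(2 9 7 4 14)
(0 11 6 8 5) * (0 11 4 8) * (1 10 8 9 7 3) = (0 4 9 7 3 1 10 8 5 11 6) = [4, 10, 2, 1, 9, 11, 0, 3, 5, 7, 8, 6]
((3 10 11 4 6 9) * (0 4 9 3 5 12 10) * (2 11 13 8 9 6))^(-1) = (0 3 6 11 2 4)(5 9 8 13 10 12)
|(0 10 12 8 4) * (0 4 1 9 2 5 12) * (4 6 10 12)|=10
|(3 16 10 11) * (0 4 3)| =|(0 4 3 16 10 11)| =6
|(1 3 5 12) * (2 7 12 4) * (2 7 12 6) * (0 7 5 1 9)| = 6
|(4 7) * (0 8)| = 2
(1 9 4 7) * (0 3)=[3, 9, 2, 0, 7, 5, 6, 1, 8, 4]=(0 3)(1 9 4 7)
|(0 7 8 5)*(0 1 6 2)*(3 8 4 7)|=|(0 3 8 5 1 6 2)(4 7)|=14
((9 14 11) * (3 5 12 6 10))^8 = (3 6 5 10 12)(9 11 14)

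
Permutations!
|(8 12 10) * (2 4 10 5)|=|(2 4 10 8 12 5)|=6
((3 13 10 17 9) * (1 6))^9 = (1 6)(3 9 17 10 13)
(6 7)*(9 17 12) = (6 7)(9 17 12) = [0, 1, 2, 3, 4, 5, 7, 6, 8, 17, 10, 11, 9, 13, 14, 15, 16, 12]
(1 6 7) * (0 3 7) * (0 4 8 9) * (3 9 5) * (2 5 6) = [9, 2, 5, 7, 8, 3, 4, 1, 6, 0] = (0 9)(1 2 5 3 7)(4 8 6)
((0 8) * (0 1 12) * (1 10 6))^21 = ((0 8 10 6 1 12))^21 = (0 6)(1 8)(10 12)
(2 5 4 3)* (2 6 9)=(2 5 4 3 6 9)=[0, 1, 5, 6, 3, 4, 9, 7, 8, 2]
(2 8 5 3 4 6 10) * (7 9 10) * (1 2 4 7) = [0, 2, 8, 7, 6, 3, 1, 9, 5, 10, 4] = (1 2 8 5 3 7 9 10 4 6)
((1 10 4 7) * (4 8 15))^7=((1 10 8 15 4 7))^7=(1 10 8 15 4 7)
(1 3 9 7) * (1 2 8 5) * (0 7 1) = (0 7 2 8 5)(1 3 9) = [7, 3, 8, 9, 4, 0, 6, 2, 5, 1]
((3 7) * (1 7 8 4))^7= ((1 7 3 8 4))^7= (1 3 4 7 8)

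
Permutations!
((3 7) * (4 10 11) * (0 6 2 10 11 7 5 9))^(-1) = ((0 6 2 10 7 3 5 9)(4 11))^(-1) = (0 9 5 3 7 10 2 6)(4 11)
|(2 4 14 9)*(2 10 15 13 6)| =8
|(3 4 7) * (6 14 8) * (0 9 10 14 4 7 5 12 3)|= |(0 9 10 14 8 6 4 5 12 3 7)|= 11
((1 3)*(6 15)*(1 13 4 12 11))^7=(1 3 13 4 12 11)(6 15)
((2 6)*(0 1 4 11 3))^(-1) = (0 3 11 4 1)(2 6)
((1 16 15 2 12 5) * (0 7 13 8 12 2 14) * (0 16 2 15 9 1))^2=((0 7 13 8 12 5)(1 2 15 14 16 9))^2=(0 13 12)(1 15 16)(2 14 9)(5 7 8)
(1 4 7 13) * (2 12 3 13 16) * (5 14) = (1 4 7 16 2 12 3 13)(5 14) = [0, 4, 12, 13, 7, 14, 6, 16, 8, 9, 10, 11, 3, 1, 5, 15, 2]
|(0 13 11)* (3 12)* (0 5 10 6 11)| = 4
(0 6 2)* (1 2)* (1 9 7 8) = (0 6 9 7 8 1 2) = [6, 2, 0, 3, 4, 5, 9, 8, 1, 7]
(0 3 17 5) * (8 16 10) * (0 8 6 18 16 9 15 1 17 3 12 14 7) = [12, 17, 2, 3, 4, 8, 18, 0, 9, 15, 6, 11, 14, 13, 7, 1, 10, 5, 16] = (0 12 14 7)(1 17 5 8 9 15)(6 18 16 10)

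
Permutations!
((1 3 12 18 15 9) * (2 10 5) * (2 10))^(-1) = ((1 3 12 18 15 9)(5 10))^(-1) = (1 9 15 18 12 3)(5 10)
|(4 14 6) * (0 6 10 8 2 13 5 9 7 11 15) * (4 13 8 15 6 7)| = |(0 7 11 6 13 5 9 4 14 10 15)(2 8)| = 22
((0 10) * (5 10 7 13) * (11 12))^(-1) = (0 10 5 13 7)(11 12)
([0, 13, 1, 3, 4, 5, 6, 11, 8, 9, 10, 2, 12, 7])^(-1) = (1 2 11 7 13)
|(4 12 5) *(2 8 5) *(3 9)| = |(2 8 5 4 12)(3 9)| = 10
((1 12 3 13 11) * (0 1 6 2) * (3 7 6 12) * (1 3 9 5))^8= ((0 3 13 11 12 7 6 2)(1 9 5))^8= (13)(1 5 9)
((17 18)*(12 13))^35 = (12 13)(17 18)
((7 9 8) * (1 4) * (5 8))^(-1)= (1 4)(5 9 7 8)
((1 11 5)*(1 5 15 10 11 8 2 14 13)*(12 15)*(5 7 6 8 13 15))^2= (2 15 11 5 6)(7 8 14 10 12)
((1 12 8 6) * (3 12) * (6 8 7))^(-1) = (1 6 7 12 3)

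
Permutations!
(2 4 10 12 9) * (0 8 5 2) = (0 8 5 2 4 10 12 9) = [8, 1, 4, 3, 10, 2, 6, 7, 5, 0, 12, 11, 9]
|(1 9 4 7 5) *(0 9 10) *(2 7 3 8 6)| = |(0 9 4 3 8 6 2 7 5 1 10)| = 11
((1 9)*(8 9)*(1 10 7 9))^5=((1 8)(7 9 10))^5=(1 8)(7 10 9)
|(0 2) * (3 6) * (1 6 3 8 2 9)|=6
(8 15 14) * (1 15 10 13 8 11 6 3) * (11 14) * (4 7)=[0, 15, 2, 1, 7, 5, 3, 4, 10, 9, 13, 6, 12, 8, 14, 11]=(1 15 11 6 3)(4 7)(8 10 13)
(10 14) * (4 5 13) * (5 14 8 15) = [0, 1, 2, 3, 14, 13, 6, 7, 15, 9, 8, 11, 12, 4, 10, 5] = (4 14 10 8 15 5 13)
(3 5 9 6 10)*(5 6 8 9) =(3 6 10)(8 9) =[0, 1, 2, 6, 4, 5, 10, 7, 9, 8, 3]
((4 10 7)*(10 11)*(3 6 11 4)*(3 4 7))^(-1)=(3 10 11 6)(4 7)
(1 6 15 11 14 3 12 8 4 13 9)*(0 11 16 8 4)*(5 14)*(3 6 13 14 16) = (0 11 5 16 8)(1 13 9)(3 12 4 14 6 15) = [11, 13, 2, 12, 14, 16, 15, 7, 0, 1, 10, 5, 4, 9, 6, 3, 8]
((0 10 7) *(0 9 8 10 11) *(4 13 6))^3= ((0 11)(4 13 6)(7 9 8 10))^3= (13)(0 11)(7 10 8 9)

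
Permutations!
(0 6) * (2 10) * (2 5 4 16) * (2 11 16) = [6, 1, 10, 3, 2, 4, 0, 7, 8, 9, 5, 16, 12, 13, 14, 15, 11] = (0 6)(2 10 5 4)(11 16)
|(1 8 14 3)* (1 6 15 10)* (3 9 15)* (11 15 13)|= |(1 8 14 9 13 11 15 10)(3 6)|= 8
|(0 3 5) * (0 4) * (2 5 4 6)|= |(0 3 4)(2 5 6)|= 3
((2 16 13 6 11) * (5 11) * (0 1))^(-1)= (0 1)(2 11 5 6 13 16)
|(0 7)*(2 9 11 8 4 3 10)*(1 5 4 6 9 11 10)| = |(0 7)(1 5 4 3)(2 11 8 6 9 10)| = 12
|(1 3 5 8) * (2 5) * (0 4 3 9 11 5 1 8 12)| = 9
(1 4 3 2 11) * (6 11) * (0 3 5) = (0 3 2 6 11 1 4 5) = [3, 4, 6, 2, 5, 0, 11, 7, 8, 9, 10, 1]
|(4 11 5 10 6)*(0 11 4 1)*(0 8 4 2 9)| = |(0 11 5 10 6 1 8 4 2 9)| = 10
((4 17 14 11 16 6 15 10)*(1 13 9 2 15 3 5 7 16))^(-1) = (1 11 14 17 4 10 15 2 9 13)(3 6 16 7 5)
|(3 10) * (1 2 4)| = |(1 2 4)(3 10)| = 6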